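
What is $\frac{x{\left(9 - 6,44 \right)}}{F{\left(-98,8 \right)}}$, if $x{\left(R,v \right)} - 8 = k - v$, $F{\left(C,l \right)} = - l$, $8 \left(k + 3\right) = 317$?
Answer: $- \frac{5}{64} \approx -0.078125$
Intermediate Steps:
$k = \frac{293}{8}$ ($k = -3 + \frac{1}{8} \cdot 317 = -3 + \frac{317}{8} = \frac{293}{8} \approx 36.625$)
$x{\left(R,v \right)} = \frac{357}{8} - v$ ($x{\left(R,v \right)} = 8 - \left(- \frac{293}{8} + v\right) = \frac{357}{8} - v$)
$\frac{x{\left(9 - 6,44 \right)}}{F{\left(-98,8 \right)}} = \frac{\frac{357}{8} - 44}{\left(-1\right) 8} = \frac{\frac{357}{8} - 44}{-8} = \frac{5}{8} \left(- \frac{1}{8}\right) = - \frac{5}{64}$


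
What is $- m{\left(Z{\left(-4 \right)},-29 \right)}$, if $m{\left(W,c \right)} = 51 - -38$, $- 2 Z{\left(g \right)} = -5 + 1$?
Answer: $-89$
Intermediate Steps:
$Z{\left(g \right)} = 2$ ($Z{\left(g \right)} = - \frac{-5 + 1}{2} = \left(- \frac{1}{2}\right) \left(-4\right) = 2$)
$m{\left(W,c \right)} = 89$ ($m{\left(W,c \right)} = 51 + 38 = 89$)
$- m{\left(Z{\left(-4 \right)},-29 \right)} = \left(-1\right) 89 = -89$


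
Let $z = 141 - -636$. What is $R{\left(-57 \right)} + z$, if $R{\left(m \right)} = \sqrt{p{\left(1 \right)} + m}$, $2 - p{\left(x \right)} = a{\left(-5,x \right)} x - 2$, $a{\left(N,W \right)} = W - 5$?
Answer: $777 + 7 i \approx 777.0 + 7.0 i$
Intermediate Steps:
$a{\left(N,W \right)} = -5 + W$
$p{\left(x \right)} = 4 - x \left(-5 + x\right)$ ($p{\left(x \right)} = 2 - \left(\left(-5 + x\right) x - 2\right) = 2 - \left(x \left(-5 + x\right) - 2\right) = 2 - \left(-2 + x \left(-5 + x\right)\right) = 4 - x \left(-5 + x\right)$)
$z = 777$ ($z = 141 + 636 = 777$)
$R{\left(m \right)} = \sqrt{8 + m}$ ($R{\left(m \right)} = \sqrt{\left(4 - 1 \left(-5 + 1\right)\right) + m} = \sqrt{\left(4 - 1 \left(-4\right)\right) + m} = \sqrt{\left(4 + 4\right) + m} = \sqrt{8 + m}$)
$R{\left(-57 \right)} + z = \sqrt{8 - 57} + 777 = \sqrt{-49} + 777 = 7 i + 777 = 777 + 7 i$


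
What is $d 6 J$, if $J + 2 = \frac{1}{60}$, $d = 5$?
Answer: $- \frac{119}{2} \approx -59.5$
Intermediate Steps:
$J = - \frac{119}{60}$ ($J = -2 + \frac{1}{60} = - \frac{119}{60} \approx -1.9833$)
$d 6 J = 5 \cdot 6 \left(- \frac{119}{60}\right) = 30 \left(- \frac{119}{60}\right) = - \frac{119}{2}$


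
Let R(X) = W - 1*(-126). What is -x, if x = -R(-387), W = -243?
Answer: -117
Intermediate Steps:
R(X) = -117 (R(X) = -243 - 1*(-126) = -243 + 126 = -117)
x = 117 (x = -1*(-117) = 117)
-x = -1*117 = -117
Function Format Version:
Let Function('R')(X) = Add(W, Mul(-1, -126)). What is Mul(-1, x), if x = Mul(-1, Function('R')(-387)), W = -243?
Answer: -117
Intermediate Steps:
Function('R')(X) = -117 (Function('R')(X) = Add(-243, Mul(-1, -126)) = Add(-243, 126) = -117)
x = 117 (x = Mul(-1, -117) = 117)
Mul(-1, x) = Mul(-1, 117) = -117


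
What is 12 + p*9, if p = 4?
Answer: 48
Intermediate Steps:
12 + p*9 = 12 + 4*9 = 12 + 36 = 48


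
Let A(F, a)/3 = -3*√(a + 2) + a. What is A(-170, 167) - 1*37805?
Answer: -37421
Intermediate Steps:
A(F, a) = -9*√(2 + a) + 3*a (A(F, a) = 3*(-3*√(a + 2) + a) = 3*(-3*√(2 + a) + a) = 3*(a - 3*√(2 + a)) = -9*√(2 + a) + 3*a)
A(-170, 167) - 1*37805 = (-9*√(2 + 167) + 3*167) - 1*37805 = (-9*√169 + 501) - 37805 = (-9*13 + 501) - 37805 = (-117 + 501) - 37805 = 384 - 37805 = -37421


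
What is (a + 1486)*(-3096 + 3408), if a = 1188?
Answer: 834288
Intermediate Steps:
(a + 1486)*(-3096 + 3408) = (1188 + 1486)*(-3096 + 3408) = 2674*312 = 834288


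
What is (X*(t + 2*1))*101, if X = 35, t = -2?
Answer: 0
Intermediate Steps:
(X*(t + 2*1))*101 = (35*(-2 + 2*1))*101 = (35*(-2 + 2))*101 = (35*0)*101 = 0*101 = 0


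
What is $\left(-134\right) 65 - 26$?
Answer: $-8736$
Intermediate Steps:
$\left(-134\right) 65 - 26 = -8710 - 26 = -8736$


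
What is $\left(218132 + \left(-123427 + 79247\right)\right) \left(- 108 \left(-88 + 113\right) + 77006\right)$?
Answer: $12925677312$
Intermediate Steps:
$\left(218132 + \left(-123427 + 79247\right)\right) \left(- 108 \left(-88 + 113\right) + 77006\right) = \left(218132 - 44180\right) \left(\left(-108\right) 25 + 77006\right) = 173952 \left(-2700 + 77006\right) = 173952 \cdot 74306 = 12925677312$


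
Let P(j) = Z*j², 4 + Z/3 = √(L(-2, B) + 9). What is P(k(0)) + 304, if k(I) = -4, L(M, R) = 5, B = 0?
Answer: 112 + 48*√14 ≈ 291.60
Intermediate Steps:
Z = -12 + 3*√14 (Z = -12 + 3*√(5 + 9) = -12 + 3*√14 ≈ -0.77503)
P(j) = j²*(-12 + 3*√14) (P(j) = (-12 + 3*√14)*j² = j²*(-12 + 3*√14))
P(k(0)) + 304 = 3*(-4)²*(-4 + √14) + 304 = 3*16*(-4 + √14) + 304 = (-192 + 48*√14) + 304 = 112 + 48*√14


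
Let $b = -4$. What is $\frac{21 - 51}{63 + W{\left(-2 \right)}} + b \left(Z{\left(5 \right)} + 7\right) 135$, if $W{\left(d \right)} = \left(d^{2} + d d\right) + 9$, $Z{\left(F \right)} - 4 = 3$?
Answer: $- \frac{60483}{8} \approx -7560.4$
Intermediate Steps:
$Z{\left(F \right)} = 7$ ($Z{\left(F \right)} = 4 + 3 = 7$)
$W{\left(d \right)} = 9 + 2 d^{2}$ ($W{\left(d \right)} = \left(d^{2} + d^{2}\right) + 9 = 2 d^{2} + 9 = 9 + 2 d^{2}$)
$\frac{21 - 51}{63 + W{\left(-2 \right)}} + b \left(Z{\left(5 \right)} + 7\right) 135 = \frac{21 - 51}{63 + \left(9 + 2 \left(-2\right)^{2}\right)} + - 4 \left(7 + 7\right) 135 = - \frac{30}{63 + \left(9 + 2 \cdot 4\right)} + \left(-4\right) 14 \cdot 135 = - \frac{30}{63 + \left(9 + 8\right)} - 7560 = - \frac{30}{63 + 17} - 7560 = - \frac{30}{80} - 7560 = \left(-30\right) \frac{1}{80} - 7560 = - \frac{3}{8} - 7560 = - \frac{60483}{8}$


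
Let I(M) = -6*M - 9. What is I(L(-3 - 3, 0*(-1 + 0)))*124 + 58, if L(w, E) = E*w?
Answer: -1058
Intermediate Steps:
I(M) = -9 - 6*M
I(L(-3 - 3, 0*(-1 + 0)))*124 + 58 = (-9 - 6*0*(-1 + 0)*(-3 - 3))*124 + 58 = (-9 - 6*0*(-1)*(-6))*124 + 58 = (-9 - 0*(-6))*124 + 58 = (-9 - 6*0)*124 + 58 = (-9 + 0)*124 + 58 = -9*124 + 58 = -1116 + 58 = -1058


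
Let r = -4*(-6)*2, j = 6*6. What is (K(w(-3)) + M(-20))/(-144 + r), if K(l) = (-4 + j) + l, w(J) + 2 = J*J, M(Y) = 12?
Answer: -17/32 ≈ -0.53125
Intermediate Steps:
j = 36
w(J) = -2 + J² (w(J) = -2 + J*J = -2 + J²)
r = 48 (r = 24*2 = 48)
K(l) = 32 + l (K(l) = (-4 + 36) + l = 32 + l)
(K(w(-3)) + M(-20))/(-144 + r) = ((32 + (-2 + (-3)²)) + 12)/(-144 + 48) = ((32 + (-2 + 9)) + 12)/(-96) = ((32 + 7) + 12)*(-1/96) = (39 + 12)*(-1/96) = 51*(-1/96) = -17/32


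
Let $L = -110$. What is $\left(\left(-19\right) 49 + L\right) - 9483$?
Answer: $-10524$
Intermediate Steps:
$\left(\left(-19\right) 49 + L\right) - 9483 = \left(\left(-19\right) 49 - 110\right) - 9483 = \left(-931 - 110\right) - 9483 = -1041 - 9483 = -10524$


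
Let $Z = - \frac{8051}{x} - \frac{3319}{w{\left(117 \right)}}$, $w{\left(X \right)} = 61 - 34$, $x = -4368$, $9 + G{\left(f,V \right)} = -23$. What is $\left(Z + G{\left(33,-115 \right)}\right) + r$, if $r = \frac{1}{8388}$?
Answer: $- \frac{1402190345}{9159696} \approx -153.08$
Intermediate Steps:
$G{\left(f,V \right)} = -32$ ($G{\left(f,V \right)} = -9 - 23 = -32$)
$w{\left(X \right)} = 27$ ($w{\left(X \right)} = 61 - 34 = 27$)
$r = \frac{1}{8388} \approx 0.00011922$
$Z = - \frac{4760005}{39312}$ ($Z = - \frac{8051}{-4368} - \frac{3319}{27} = \left(-8051\right) \left(- \frac{1}{4368}\right) - \frac{3319}{27} = \frac{8051}{4368} - \frac{3319}{27} = - \frac{4760005}{39312} \approx -121.08$)
$\left(Z + G{\left(33,-115 \right)}\right) + r = \left(- \frac{4760005}{39312} - 32\right) + \frac{1}{8388} = - \frac{6017989}{39312} + \frac{1}{8388} = - \frac{1402190345}{9159696}$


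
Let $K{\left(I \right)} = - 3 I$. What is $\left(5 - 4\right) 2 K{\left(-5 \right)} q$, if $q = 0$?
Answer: $0$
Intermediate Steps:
$\left(5 - 4\right) 2 K{\left(-5 \right)} q = \left(5 - 4\right) 2 \left(\left(-3\right) \left(-5\right)\right) 0 = 1 \cdot 2 \cdot 15 \cdot 0 = 2 \cdot 15 \cdot 0 = 30 \cdot 0 = 0$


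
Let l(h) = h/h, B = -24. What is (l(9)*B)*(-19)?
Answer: 456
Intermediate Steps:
l(h) = 1
(l(9)*B)*(-19) = (1*(-24))*(-19) = -24*(-19) = 456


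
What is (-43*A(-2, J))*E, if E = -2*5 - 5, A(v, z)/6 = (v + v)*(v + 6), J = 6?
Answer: -61920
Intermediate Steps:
A(v, z) = 12*v*(6 + v) (A(v, z) = 6*((v + v)*(v + 6)) = 6*((2*v)*(6 + v)) = 6*(2*v*(6 + v)) = 12*v*(6 + v))
E = -15 (E = -10 - 5 = -15)
(-43*A(-2, J))*E = -516*(-2)*(6 - 2)*(-15) = -516*(-2)*4*(-15) = -43*(-96)*(-15) = 4128*(-15) = -61920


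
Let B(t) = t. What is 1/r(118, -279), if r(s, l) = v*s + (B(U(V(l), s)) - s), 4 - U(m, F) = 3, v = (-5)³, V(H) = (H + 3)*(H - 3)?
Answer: -1/14867 ≈ -6.7263e-5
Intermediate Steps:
V(H) = (-3 + H)*(3 + H) (V(H) = (3 + H)*(-3 + H) = (-3 + H)*(3 + H))
v = -125
U(m, F) = 1 (U(m, F) = 4 - 1*3 = 4 - 3 = 1)
r(s, l) = 1 - 126*s (r(s, l) = -125*s + (1 - s) = 1 - 126*s)
1/r(118, -279) = 1/(1 - 126*118) = 1/(1 - 14868) = 1/(-14867) = -1/14867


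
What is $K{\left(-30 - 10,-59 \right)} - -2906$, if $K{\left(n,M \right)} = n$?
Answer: $2866$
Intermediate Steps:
$K{\left(-30 - 10,-59 \right)} - -2906 = \left(-30 - 10\right) - -2906 = -40 + 2906 = 2866$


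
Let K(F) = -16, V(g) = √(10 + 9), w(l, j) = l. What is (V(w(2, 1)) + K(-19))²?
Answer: (16 - √19)² ≈ 135.52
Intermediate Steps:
V(g) = √19
(V(w(2, 1)) + K(-19))² = (√19 - 16)² = (-16 + √19)²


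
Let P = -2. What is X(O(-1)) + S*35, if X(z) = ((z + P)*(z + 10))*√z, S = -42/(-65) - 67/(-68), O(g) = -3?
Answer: 50477/884 - 35*I*√3 ≈ 57.101 - 60.622*I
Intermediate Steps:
S = 7211/4420 (S = -42*(-1/65) - 67*(-1/68) = 42/65 + 67/68 = 7211/4420 ≈ 1.6314)
X(z) = √z*(-2 + z)*(10 + z) (X(z) = ((z - 2)*(z + 10))*√z = ((-2 + z)*(10 + z))*√z = √z*(-2 + z)*(10 + z))
X(O(-1)) + S*35 = √(-3)*(-20 + (-3)² + 8*(-3)) + (7211/4420)*35 = (I*√3)*(-20 + 9 - 24) + 50477/884 = (I*√3)*(-35) + 50477/884 = -35*I*√3 + 50477/884 = 50477/884 - 35*I*√3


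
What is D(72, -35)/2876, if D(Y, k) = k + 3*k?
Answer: -35/719 ≈ -0.048679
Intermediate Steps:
D(Y, k) = 4*k
D(72, -35)/2876 = (4*(-35))/2876 = -140*1/2876 = -35/719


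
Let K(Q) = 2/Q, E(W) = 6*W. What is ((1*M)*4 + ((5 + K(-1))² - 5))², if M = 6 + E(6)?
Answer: 29584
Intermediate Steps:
M = 42 (M = 6 + 6*6 = 6 + 36 = 42)
((1*M)*4 + ((5 + K(-1))² - 5))² = ((1*42)*4 + ((5 + 2/(-1))² - 5))² = (42*4 + ((5 + 2*(-1))² - 5))² = (168 + ((5 - 2)² - 5))² = (168 + (3² - 5))² = (168 + (9 - 5))² = (168 + 4)² = 172² = 29584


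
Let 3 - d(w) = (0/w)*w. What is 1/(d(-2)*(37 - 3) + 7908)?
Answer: 1/8010 ≈ 0.00012484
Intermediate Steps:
d(w) = 3 (d(w) = 3 - 0/w*w = 3 - 0*w = 3 - 1*0 = 3 + 0 = 3)
1/(d(-2)*(37 - 3) + 7908) = 1/(3*(37 - 3) + 7908) = 1/(3*34 + 7908) = 1/(102 + 7908) = 1/8010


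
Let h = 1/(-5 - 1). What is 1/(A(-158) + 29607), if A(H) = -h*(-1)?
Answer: 6/177641 ≈ 3.3776e-5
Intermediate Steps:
h = -⅙ (h = 1/(-6) = -⅙ ≈ -0.16667)
A(H) = -⅙ (A(H) = -1*(-⅙)*(-1) = (⅙)*(-1) = -⅙)
1/(A(-158) + 29607) = 1/(-⅙ + 29607) = 1/(177641/6) = 6/177641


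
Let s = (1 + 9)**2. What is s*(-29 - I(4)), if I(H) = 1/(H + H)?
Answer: -5825/2 ≈ -2912.5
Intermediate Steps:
I(H) = 1/(2*H)
s = 100 (s = 10**2 = 100)
s*(-29 - I(4)) = 100*(-29 - 1/(2*4)) = 100*(-29 - 1*1/8) = 100*(-29 - 1/8) = 100*(-233/8) = -5825/2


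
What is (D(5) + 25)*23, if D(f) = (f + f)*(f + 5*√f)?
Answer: 1725 + 1150*√5 ≈ 4296.5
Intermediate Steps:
D(f) = 2*f*(f + 5*√f) (D(f) = (2*f)*(f + 5*√f) = 2*f*(f + 5*√f))
(D(5) + 25)*23 = ((2*5² + 10*5^(3/2)) + 25)*23 = ((2*25 + 10*(5*√5)) + 25)*23 = ((50 + 50*√5) + 25)*23 = (75 + 50*√5)*23 = 1725 + 1150*√5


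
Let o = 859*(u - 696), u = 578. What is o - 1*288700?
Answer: -390062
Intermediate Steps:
o = -101362 (o = 859*(578 - 696) = 859*(-118) = -101362)
o - 1*288700 = -101362 - 1*288700 = -101362 - 288700 = -390062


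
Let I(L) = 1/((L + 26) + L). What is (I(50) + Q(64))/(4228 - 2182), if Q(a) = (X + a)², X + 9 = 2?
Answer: 409375/257796 ≈ 1.5880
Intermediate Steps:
X = -7 (X = -9 + 2 = -7)
I(L) = 1/(26 + 2*L) (I(L) = 1/((26 + L) + L) = 1/(26 + 2*L))
Q(a) = (-7 + a)²
(I(50) + Q(64))/(4228 - 2182) = (1/(2*(13 + 50)) + (-7 + 64)²)/(4228 - 2182) = ((½)/63 + 57²)/2046 = ((½)*(1/63) + 3249)*(1/2046) = (1/126 + 3249)*(1/2046) = (409375/126)*(1/2046) = 409375/257796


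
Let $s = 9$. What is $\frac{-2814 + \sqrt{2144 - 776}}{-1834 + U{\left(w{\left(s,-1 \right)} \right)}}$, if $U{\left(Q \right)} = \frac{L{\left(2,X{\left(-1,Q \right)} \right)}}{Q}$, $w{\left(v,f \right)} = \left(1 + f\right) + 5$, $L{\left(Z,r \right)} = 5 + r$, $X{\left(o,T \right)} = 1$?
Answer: $\frac{7035}{4582} - \frac{15 \sqrt{38}}{4582} \approx 1.5152$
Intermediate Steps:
$w{\left(v,f \right)} = 6 + f$
$U{\left(Q \right)} = \frac{6}{Q}$ ($U{\left(Q \right)} = \frac{5 + 1}{Q} = \frac{6}{Q}$)
$\frac{-2814 + \sqrt{2144 - 776}}{-1834 + U{\left(w{\left(s,-1 \right)} \right)}} = \frac{-2814 + \sqrt{2144 - 776}}{-1834 + \frac{6}{6 - 1}} = \frac{-2814 + \sqrt{1368}}{-1834 + \frac{6}{5}} = \frac{-2814 + 6 \sqrt{38}}{-1834 + 6 \cdot \frac{1}{5}} = \frac{-2814 + 6 \sqrt{38}}{-1834 + \frac{6}{5}} = \frac{-2814 + 6 \sqrt{38}}{- \frac{9164}{5}} = \left(-2814 + 6 \sqrt{38}\right) \left(- \frac{5}{9164}\right) = \frac{7035}{4582} - \frac{15 \sqrt{38}}{4582}$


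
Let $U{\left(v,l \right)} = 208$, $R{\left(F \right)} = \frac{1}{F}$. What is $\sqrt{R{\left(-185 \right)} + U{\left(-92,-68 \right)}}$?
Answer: $\frac{\sqrt{7118615}}{185} \approx 14.422$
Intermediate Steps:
$\sqrt{R{\left(-185 \right)} + U{\left(-92,-68 \right)}} = \sqrt{\frac{1}{-185} + 208} = \sqrt{- \frac{1}{185} + 208} = \sqrt{\frac{38479}{185}} = \frac{\sqrt{7118615}}{185}$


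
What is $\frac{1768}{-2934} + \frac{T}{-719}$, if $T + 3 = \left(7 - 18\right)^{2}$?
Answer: $- \frac{808702}{1054773} \approx -0.76671$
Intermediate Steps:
$T = 118$ ($T = -3 + \left(7 - 18\right)^{2} = -3 + \left(-11\right)^{2} = -3 + 121 = 118$)
$\frac{1768}{-2934} + \frac{T}{-719} = \frac{1768}{-2934} + \frac{118}{-719} = 1768 \left(- \frac{1}{2934}\right) + 118 \left(- \frac{1}{719}\right) = - \frac{884}{1467} - \frac{118}{719} = - \frac{808702}{1054773}$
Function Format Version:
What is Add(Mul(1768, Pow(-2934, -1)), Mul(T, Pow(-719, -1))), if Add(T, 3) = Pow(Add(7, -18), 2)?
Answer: Rational(-808702, 1054773) ≈ -0.76671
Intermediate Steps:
T = 118 (T = Add(-3, Pow(Add(7, -18), 2)) = Add(-3, Pow(-11, 2)) = Add(-3, 121) = 118)
Add(Mul(1768, Pow(-2934, -1)), Mul(T, Pow(-719, -1))) = Add(Mul(1768, Pow(-2934, -1)), Mul(118, Pow(-719, -1))) = Add(Mul(1768, Rational(-1, 2934)), Mul(118, Rational(-1, 719))) = Add(Rational(-884, 1467), Rational(-118, 719)) = Rational(-808702, 1054773)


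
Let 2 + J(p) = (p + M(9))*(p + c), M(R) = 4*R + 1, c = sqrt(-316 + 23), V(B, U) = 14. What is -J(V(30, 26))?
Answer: -712 - 51*I*sqrt(293) ≈ -712.0 - 872.98*I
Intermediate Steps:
c = I*sqrt(293) (c = sqrt(-293) = I*sqrt(293) ≈ 17.117*I)
M(R) = 1 + 4*R
J(p) = -2 + (37 + p)*(p + I*sqrt(293)) (J(p) = -2 + (p + (1 + 4*9))*(p + I*sqrt(293)) = -2 + (p + (1 + 36))*(p + I*sqrt(293)) = -2 + (p + 37)*(p + I*sqrt(293)) = -2 + (37 + p)*(p + I*sqrt(293)))
-J(V(30, 26)) = -(-2 + 14**2 + 37*14 + 37*I*sqrt(293) + I*14*sqrt(293)) = -(-2 + 196 + 518 + 37*I*sqrt(293) + 14*I*sqrt(293)) = -(712 + 51*I*sqrt(293)) = -712 - 51*I*sqrt(293)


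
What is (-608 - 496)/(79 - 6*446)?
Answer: 1104/2597 ≈ 0.42511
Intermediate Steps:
(-608 - 496)/(79 - 6*446) = -1104/(79 - 2676) = -1104/(-2597) = -1104*(-1/2597) = 1104/2597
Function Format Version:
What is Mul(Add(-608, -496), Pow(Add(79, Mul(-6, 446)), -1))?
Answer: Rational(1104, 2597) ≈ 0.42511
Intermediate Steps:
Mul(Add(-608, -496), Pow(Add(79, Mul(-6, 446)), -1)) = Mul(-1104, Pow(Add(79, -2676), -1)) = Mul(-1104, Pow(-2597, -1)) = Mul(-1104, Rational(-1, 2597)) = Rational(1104, 2597)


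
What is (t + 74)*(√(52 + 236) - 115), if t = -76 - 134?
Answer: 15640 - 1632*√2 ≈ 13332.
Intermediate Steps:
t = -210
(t + 74)*(√(52 + 236) - 115) = (-210 + 74)*(√(52 + 236) - 115) = -136*(√288 - 115) = -136*(12*√2 - 115) = -136*(-115 + 12*√2) = 15640 - 1632*√2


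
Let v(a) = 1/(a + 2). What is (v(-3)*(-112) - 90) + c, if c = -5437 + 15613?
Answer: 10198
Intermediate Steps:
v(a) = 1/(2 + a)
c = 10176
(v(-3)*(-112) - 90) + c = (-112/(2 - 3) - 90) + 10176 = (-112/(-1) - 90) + 10176 = (-1*(-112) - 90) + 10176 = (112 - 90) + 10176 = 22 + 10176 = 10198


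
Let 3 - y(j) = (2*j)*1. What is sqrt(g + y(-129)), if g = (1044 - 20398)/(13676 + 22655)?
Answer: sqrt(343801597247)/36331 ≈ 16.139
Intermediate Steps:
g = -19354/36331 ≈ -0.53271
y(j) = 3 - 2*j
sqrt(g + y(-129)) = sqrt(-19354/36331 + (3 - 2*(-129))) = sqrt(-19354/36331 + (3 + 258)) = sqrt(-19354/36331 + 261) = sqrt(9463037/36331) = sqrt(343801597247)/36331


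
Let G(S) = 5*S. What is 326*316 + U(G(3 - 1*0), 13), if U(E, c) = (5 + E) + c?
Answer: 103049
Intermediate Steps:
U(E, c) = 5 + E + c
326*316 + U(G(3 - 1*0), 13) = 326*316 + (5 + 5*(3 - 1*0) + 13) = 103016 + (5 + 5*(3 + 0) + 13) = 103016 + (5 + 5*3 + 13) = 103016 + (5 + 15 + 13) = 103016 + 33 = 103049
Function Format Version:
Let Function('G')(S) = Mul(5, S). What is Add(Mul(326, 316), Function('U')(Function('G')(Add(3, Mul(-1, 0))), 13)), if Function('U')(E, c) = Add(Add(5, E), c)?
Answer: 103049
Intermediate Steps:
Function('U')(E, c) = Add(5, E, c)
Add(Mul(326, 316), Function('U')(Function('G')(Add(3, Mul(-1, 0))), 13)) = Add(Mul(326, 316), Add(5, Mul(5, Add(3, Mul(-1, 0))), 13)) = Add(103016, Add(5, Mul(5, Add(3, 0)), 13)) = Add(103016, Add(5, Mul(5, 3), 13)) = Add(103016, Add(5, 15, 13)) = Add(103016, 33) = 103049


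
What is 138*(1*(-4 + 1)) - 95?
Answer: -509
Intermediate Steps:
138*(1*(-4 + 1)) - 95 = 138*(1*(-3)) - 95 = 138*(-3) - 95 = -414 - 95 = -509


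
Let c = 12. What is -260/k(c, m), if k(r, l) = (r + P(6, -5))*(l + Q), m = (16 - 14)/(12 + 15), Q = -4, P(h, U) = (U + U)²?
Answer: 1755/2968 ≈ 0.59131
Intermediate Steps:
P(h, U) = 4*U² (P(h, U) = (2*U)² = 4*U²)
m = 2/27 ≈ 0.074074
k(r, l) = (-4 + l)*(100 + r) (k(r, l) = (r + 4*(-5)²)*(l - 4) = (r + 4*25)*(-4 + l) = (r + 100)*(-4 + l) = (100 + r)*(-4 + l) = (-4 + l)*(100 + r))
-260/k(c, m) = -260/(-400 - 4*12 + 100*(2/27) + (2/27)*12) = -260/(-400 - 48 + 200/27 + 8/9) = -260/(-11872/27) = -260*(-27/11872) = 1755/2968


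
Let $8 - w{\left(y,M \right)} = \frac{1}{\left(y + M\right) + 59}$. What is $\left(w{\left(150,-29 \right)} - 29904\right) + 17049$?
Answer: $- \frac{2312461}{180} \approx -12847.0$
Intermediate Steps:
$w{\left(y,M \right)} = 8 - \frac{1}{59 + M + y}$ ($w{\left(y,M \right)} = 8 - \frac{1}{\left(y + M\right) + 59} = 8 - \frac{1}{\left(M + y\right) + 59} = 8 - \frac{1}{59 + M + y}$)
$\left(w{\left(150,-29 \right)} - 29904\right) + 17049 = \left(\frac{471 + 8 \left(-29\right) + 8 \cdot 150}{59 - 29 + 150} - 29904\right) + 17049 = \left(\frac{471 - 232 + 1200}{180} - 29904\right) + 17049 = \left(\frac{1}{180} \cdot 1439 - 29904\right) + 17049 = \left(\frac{1439}{180} - 29904\right) + 17049 = - \frac{5381281}{180} + 17049 = - \frac{2312461}{180}$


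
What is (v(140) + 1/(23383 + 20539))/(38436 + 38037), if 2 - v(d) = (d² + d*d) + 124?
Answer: -1727100883/3358847106 ≈ -0.51419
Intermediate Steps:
v(d) = -122 - 2*d² (v(d) = 2 - ((d² + d*d) + 124) = 2 - ((d² + d²) + 124) = 2 - (2*d² + 124) = 2 - (124 + 2*d²) = 2 + (-124 - 2*d²) = -122 - 2*d²)
(v(140) + 1/(23383 + 20539))/(38436 + 38037) = ((-122 - 2*140²) + 1/(23383 + 20539))/(38436 + 38037) = ((-122 - 2*19600) + 1/43922)/76473 = ((-122 - 39200) + 1/43922)*(1/76473) = (-39322 + 1/43922)*(1/76473) = -1727100883/43922*1/76473 = -1727100883/3358847106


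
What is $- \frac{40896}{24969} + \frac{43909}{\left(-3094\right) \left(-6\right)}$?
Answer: $\frac{16055737}{22072596} \approx 0.72741$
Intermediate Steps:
$- \frac{40896}{24969} + \frac{43909}{\left(-3094\right) \left(-6\right)} = \left(-40896\right) \frac{1}{24969} + \frac{43909}{18564} = - \frac{13632}{8323} + 43909 \cdot \frac{1}{18564} = - \frac{13632}{8323} + \frac{43909}{18564} = \frac{16055737}{22072596}$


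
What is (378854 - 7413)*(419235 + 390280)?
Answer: 300687061115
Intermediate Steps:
(378854 - 7413)*(419235 + 390280) = 371441*809515 = 300687061115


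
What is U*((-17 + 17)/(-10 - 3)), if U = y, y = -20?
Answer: 0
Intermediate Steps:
U = -20
U*((-17 + 17)/(-10 - 3)) = -20*(-17 + 17)/(-10 - 3) = -0/(-13) = -0*(-1)/13 = -20*0 = 0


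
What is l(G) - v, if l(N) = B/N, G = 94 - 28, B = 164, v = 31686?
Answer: -1045556/33 ≈ -31684.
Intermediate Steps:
G = 66
l(N) = 164/N
l(G) - v = 164/66 - 1*31686 = 164*(1/66) - 31686 = 82/33 - 31686 = -1045556/33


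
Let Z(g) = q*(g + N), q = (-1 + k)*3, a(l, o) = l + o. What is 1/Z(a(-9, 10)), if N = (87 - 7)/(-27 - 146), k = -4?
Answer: -173/1395 ≈ -0.12401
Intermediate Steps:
q = -15 (q = (-1 - 4)*3 = -5*3 = -15)
N = -80/173 (N = 80/(-173) = 80*(-1/173) = -80/173 ≈ -0.46243)
Z(g) = 1200/173 - 15*g (Z(g) = -15*(g - 80/173) = -15*(-80/173 + g) = 1200/173 - 15*g)
1/Z(a(-9, 10)) = 1/(1200/173 - 15*(-9 + 10)) = 1/(1200/173 - 15*1) = 1/(1200/173 - 15) = 1/(-1395/173) = -173/1395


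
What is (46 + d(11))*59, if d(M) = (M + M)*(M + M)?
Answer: 31270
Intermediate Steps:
d(M) = 4*M² (d(M) = (2*M)*(2*M) = 4*M²)
(46 + d(11))*59 = (46 + 4*11²)*59 = (46 + 4*121)*59 = (46 + 484)*59 = 530*59 = 31270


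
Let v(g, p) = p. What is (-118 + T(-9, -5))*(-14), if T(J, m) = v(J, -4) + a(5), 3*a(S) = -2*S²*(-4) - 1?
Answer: 2338/3 ≈ 779.33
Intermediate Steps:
a(S) = -⅓ + 8*S²/3 (a(S) = (-2*S²*(-4) - 1)/3 = (8*S² - 1)/3 = (-1 + 8*S²)/3 = -⅓ + 8*S²/3)
T(J, m) = 187/3 (T(J, m) = -4 + (-⅓ + (8/3)*5²) = -4 + (-⅓ + (8/3)*25) = -4 + (-⅓ + 200/3) = -4 + 199/3 = 187/3)
(-118 + T(-9, -5))*(-14) = (-118 + 187/3)*(-14) = -167/3*(-14) = 2338/3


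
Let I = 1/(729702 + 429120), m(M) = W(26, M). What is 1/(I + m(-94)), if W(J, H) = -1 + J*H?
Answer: -1158822/2833319789 ≈ -0.00040900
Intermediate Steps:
W(J, H) = -1 + H*J
m(M) = -1 + 26*M (m(M) = -1 + M*26 = -1 + 26*M)
I = 1/1158822 ≈ 8.6294e-7
1/(I + m(-94)) = 1/(1/1158822 + (-1 + 26*(-94))) = 1/(1/1158822 + (-1 - 2444)) = 1/(1/1158822 - 2445) = 1/(-2833319789/1158822) = -1158822/2833319789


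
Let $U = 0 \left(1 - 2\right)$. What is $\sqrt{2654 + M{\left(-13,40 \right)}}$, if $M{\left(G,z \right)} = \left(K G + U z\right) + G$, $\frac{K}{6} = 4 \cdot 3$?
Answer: $\sqrt{1705} \approx 41.292$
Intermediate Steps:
$U = 0$ ($U = 0 \left(-1\right) = 0$)
$K = 72$ ($K = 6 \cdot 4 \cdot 3 = 6 \cdot 12 = 72$)
$M{\left(G,z \right)} = 73 G$ ($M{\left(G,z \right)} = \left(72 G + 0 z\right) + G = \left(72 G + 0\right) + G = 72 G + G = 73 G$)
$\sqrt{2654 + M{\left(-13,40 \right)}} = \sqrt{2654 + 73 \left(-13\right)} = \sqrt{2654 - 949} = \sqrt{1705}$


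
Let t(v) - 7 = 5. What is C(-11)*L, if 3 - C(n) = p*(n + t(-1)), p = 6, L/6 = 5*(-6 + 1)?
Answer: 450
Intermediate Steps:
t(v) = 12 (t(v) = 7 + 5 = 12)
L = -150 (L = 6*(5*(-6 + 1)) = 6*(5*(-5)) = 6*(-25) = -150)
C(n) = -69 - 6*n (C(n) = 3 - 6*(n + 12) = 3 - 6*(12 + n) = 3 - (72 + 6*n) = 3 + (-72 - 6*n) = -69 - 6*n)
C(-11)*L = (-69 - 6*(-11))*(-150) = (-69 + 66)*(-150) = -3*(-150) = 450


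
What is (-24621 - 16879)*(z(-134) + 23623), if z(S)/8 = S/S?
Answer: -980686500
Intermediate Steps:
z(S) = 8 (z(S) = 8*(S/S) = 8*1 = 8)
(-24621 - 16879)*(z(-134) + 23623) = (-24621 - 16879)*(8 + 23623) = -41500*23631 = -980686500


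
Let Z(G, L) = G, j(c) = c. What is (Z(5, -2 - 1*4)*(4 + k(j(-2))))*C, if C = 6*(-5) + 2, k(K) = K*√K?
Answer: -560 + 280*I*√2 ≈ -560.0 + 395.98*I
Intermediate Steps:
k(K) = K^(3/2)
C = -28 (C = -30 + 2 = -28)
(Z(5, -2 - 1*4)*(4 + k(j(-2))))*C = (5*(4 + (-2)^(3/2)))*(-28) = (5*(4 - 2*I*√2))*(-28) = (20 - 10*I*√2)*(-28) = -560 + 280*I*√2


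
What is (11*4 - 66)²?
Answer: 484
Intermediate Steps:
(11*4 - 66)² = (44 - 66)² = (-22)² = 484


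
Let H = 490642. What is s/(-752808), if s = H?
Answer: -245321/376404 ≈ -0.65175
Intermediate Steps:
s = 490642
s/(-752808) = 490642/(-752808) = 490642*(-1/752808) = -245321/376404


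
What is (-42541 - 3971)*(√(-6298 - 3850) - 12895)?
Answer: 599772240 - 93024*I*√2537 ≈ 5.9977e+8 - 4.6855e+6*I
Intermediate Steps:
(-42541 - 3971)*(√(-6298 - 3850) - 12895) = -46512*(√(-10148) - 12895) = -46512*(2*I*√2537 - 12895) = -46512*(-12895 + 2*I*√2537) = 599772240 - 93024*I*√2537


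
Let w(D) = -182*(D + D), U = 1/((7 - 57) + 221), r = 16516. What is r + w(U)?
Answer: 2823872/171 ≈ 16514.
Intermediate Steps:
U = 1/171 (U = 1/(-50 + 221) = 1/171 ≈ 0.0058480)
w(D) = -364*D
r + w(U) = 16516 - 364*1/171 = 16516 - 364/171 = 2823872/171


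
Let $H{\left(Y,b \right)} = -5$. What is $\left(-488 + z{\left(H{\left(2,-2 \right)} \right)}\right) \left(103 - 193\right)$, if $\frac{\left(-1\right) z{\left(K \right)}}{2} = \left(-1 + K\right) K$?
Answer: $49320$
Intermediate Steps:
$z{\left(K \right)} = - 2 K \left(-1 + K\right)$ ($z{\left(K \right)} = - 2 \left(-1 + K\right) K = - 2 K \left(-1 + K\right)$)
$\left(-488 + z{\left(H{\left(2,-2 \right)} \right)}\right) \left(103 - 193\right) = \left(-488 + 2 \left(-5\right) \left(1 - -5\right)\right) \left(103 - 193\right) = \left(-488 + 2 \left(-5\right) \left(1 + 5\right)\right) \left(-90\right) = \left(-488 + 2 \left(-5\right) 6\right) \left(-90\right) = \left(-488 - 60\right) \left(-90\right) = \left(-548\right) \left(-90\right) = 49320$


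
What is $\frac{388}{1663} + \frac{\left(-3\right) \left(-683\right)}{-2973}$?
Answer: $- \frac{751321}{1648033} \approx -0.45589$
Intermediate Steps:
$\frac{388}{1663} + \frac{\left(-3\right) \left(-683\right)}{-2973} = 388 \cdot \frac{1}{1663} + 2049 \left(- \frac{1}{2973}\right) = \frac{388}{1663} - \frac{683}{991} = - \frac{751321}{1648033}$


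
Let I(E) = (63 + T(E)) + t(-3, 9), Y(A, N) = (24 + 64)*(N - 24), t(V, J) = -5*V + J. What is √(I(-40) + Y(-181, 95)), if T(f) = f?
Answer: √6295 ≈ 79.341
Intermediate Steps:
t(V, J) = J - 5*V
Y(A, N) = -2112 + 88*N (Y(A, N) = 88*(-24 + N) = -2112 + 88*N)
I(E) = 87 + E (I(E) = (63 + E) + (9 - 5*(-3)) = (63 + E) + (9 + 15) = (63 + E) + 24 = 87 + E)
√(I(-40) + Y(-181, 95)) = √((87 - 40) + (-2112 + 88*95)) = √(47 + (-2112 + 8360)) = √(47 + 6248) = √6295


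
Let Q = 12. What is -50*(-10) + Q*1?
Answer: 512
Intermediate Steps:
-50*(-10) + Q*1 = -50*(-10) + 12*1 = 500 + 12 = 512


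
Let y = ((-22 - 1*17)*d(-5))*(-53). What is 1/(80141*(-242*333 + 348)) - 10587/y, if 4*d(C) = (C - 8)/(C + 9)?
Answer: 363083483289955/57596676819006 ≈ 6.3039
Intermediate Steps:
d(C) = (-8 + C)/(4*(9 + C)) (d(C) = ((C - 8)/(C + 9))/4 = ((-8 + C)/(9 + C))/4 = (-8 + C)/(4*(9 + C)))
y = -26871/16 (y = ((-22 - 1*17)*((-8 - 5)/(4*(9 - 5))))*(-53) = ((-22 - 17)*((¼)*(-13)/4))*(-53) = -39*(-13)/(4*4)*(-53) = -39*(-13/16)*(-53) = (507/16)*(-53) = -26871/16 ≈ -1679.4)
1/(80141*(-242*333 + 348)) - 10587/y = 1/(80141*(-242*333 + 348)) - 10587/(-26871/16) = 1/(80141*(-80586 + 348)) - 10587*(-16/26871) = (1/80141)/(-80238) + 56464/8957 = (1/80141)*(-1/80238) + 56464/8957 = -1/6430353558 + 56464/8957 = 363083483289955/57596676819006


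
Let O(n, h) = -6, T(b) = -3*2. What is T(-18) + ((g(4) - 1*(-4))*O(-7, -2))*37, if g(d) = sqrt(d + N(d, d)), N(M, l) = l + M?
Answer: -894 - 444*sqrt(3) ≈ -1663.0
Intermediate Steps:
N(M, l) = M + l
T(b) = -6
g(d) = sqrt(3)*sqrt(d) (g(d) = sqrt(d + (d + d)) = sqrt(d + 2*d) = sqrt(3*d) = sqrt(3)*sqrt(d))
T(-18) + ((g(4) - 1*(-4))*O(-7, -2))*37 = -6 + ((sqrt(3)*sqrt(4) - 1*(-4))*(-6))*37 = -6 + ((sqrt(3)*2 + 4)*(-6))*37 = -6 + ((2*sqrt(3) + 4)*(-6))*37 = -6 + ((4 + 2*sqrt(3))*(-6))*37 = -6 + (-24 - 12*sqrt(3))*37 = -6 + (-888 - 444*sqrt(3)) = -894 - 444*sqrt(3)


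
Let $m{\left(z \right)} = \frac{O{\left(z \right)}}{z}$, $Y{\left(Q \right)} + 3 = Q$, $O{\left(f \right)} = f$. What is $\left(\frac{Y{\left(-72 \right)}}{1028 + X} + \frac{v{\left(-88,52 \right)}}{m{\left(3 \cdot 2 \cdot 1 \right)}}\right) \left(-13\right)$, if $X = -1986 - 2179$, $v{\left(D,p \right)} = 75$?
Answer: $- \frac{3059550}{3137} \approx -975.31$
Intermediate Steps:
$Y{\left(Q \right)} = -3 + Q$
$m{\left(z \right)} = 1$ ($m{\left(z \right)} = \frac{z}{z} = 1$)
$X = -4165$
$\left(\frac{Y{\left(-72 \right)}}{1028 + X} + \frac{v{\left(-88,52 \right)}}{m{\left(3 \cdot 2 \cdot 1 \right)}}\right) \left(-13\right) = \left(\frac{-3 - 72}{1028 - 4165} + \frac{75}{1}\right) \left(-13\right) = \left(- \frac{75}{-3137} + 75 \cdot 1\right) \left(-13\right) = \left(\left(-75\right) \left(- \frac{1}{3137}\right) + 75\right) \left(-13\right) = \left(\frac{75}{3137} + 75\right) \left(-13\right) = \frac{235350}{3137} \left(-13\right) = - \frac{3059550}{3137}$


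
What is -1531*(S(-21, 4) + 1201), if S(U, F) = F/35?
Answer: -64361709/35 ≈ -1.8389e+6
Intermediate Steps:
S(U, F) = F/35 (S(U, F) = F*(1/35) = F/35)
-1531*(S(-21, 4) + 1201) = -1531*((1/35)*4 + 1201) = -1531*(4/35 + 1201) = -1531*42039/35 = -64361709/35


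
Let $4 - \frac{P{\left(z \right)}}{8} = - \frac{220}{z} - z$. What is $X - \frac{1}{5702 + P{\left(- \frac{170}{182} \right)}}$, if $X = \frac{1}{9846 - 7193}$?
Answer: $\frac{1839835}{15769500978} \approx 0.00011667$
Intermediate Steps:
$X = \frac{1}{2653} \approx 0.00037693$
$P{\left(z \right)} = 32 + 8 z + \frac{1760}{z}$ ($P{\left(z \right)} = 32 - 8 \left(- \frac{220}{z} - z\right) = 32 - 8 \left(- z - \frac{220}{z}\right) = 32 + \left(8 z + \frac{1760}{z}\right) = 32 + 8 z + \frac{1760}{z}$)
$X - \frac{1}{5702 + P{\left(- \frac{170}{182} \right)}} = \frac{1}{2653} - \frac{1}{5702 + \left(32 + 8 \left(- \frac{170}{182}\right) + \frac{1760}{\left(-170\right) \frac{1}{182}}\right)} = \frac{1}{2653} - \frac{1}{5702 + \left(32 + 8 \left(\left(-170\right) \frac{1}{182}\right) + \frac{1760}{\left(-170\right) \frac{1}{182}}\right)} = \frac{1}{2653} - \frac{1}{5702 + \left(32 + 8 \left(- \frac{85}{91}\right) + \frac{1760}{- \frac{85}{91}}\right)} = \frac{1}{2653} - \frac{1}{5702 + \left(32 - \frac{680}{91} + 1760 \left(- \frac{91}{85}\right)\right)} = \frac{1}{2653} - \frac{1}{5702 - \frac{2876968}{1547}} = \frac{1}{2653} - \frac{1}{\frac{5944026}{1547}} = \frac{1}{2653} - \frac{1547}{5944026} = \frac{1839835}{15769500978}$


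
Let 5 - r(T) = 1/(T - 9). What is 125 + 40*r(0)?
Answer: 2965/9 ≈ 329.44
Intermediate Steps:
r(T) = 5 - 1/(-9 + T) (r(T) = 5 - 1/(T - 9) = 5 - 1/(-9 + T))
125 + 40*r(0) = 125 + 40*((-46 + 5*0)/(-9 + 0)) = 125 + 40*((-46 + 0)/(-9)) = 125 + 40*(-⅑*(-46)) = 125 + 40*(46/9) = 125 + 1840/9 = 2965/9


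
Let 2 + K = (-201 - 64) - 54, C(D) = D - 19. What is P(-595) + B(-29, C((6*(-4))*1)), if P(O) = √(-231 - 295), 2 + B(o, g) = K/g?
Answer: 235/43 + I*√526 ≈ 5.4651 + 22.935*I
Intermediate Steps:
C(D) = -19 + D
K = -321 (K = -2 + ((-201 - 64) - 54) = -2 + (-265 - 54) = -2 - 319 = -321)
B(o, g) = -2 - 321/g
P(O) = I*√526 (P(O) = √(-526) = I*√526)
P(-595) + B(-29, C((6*(-4))*1)) = I*√526 + (-2 - 321/(-19 + (6*(-4))*1)) = I*√526 + (-2 - 321/(-19 - 24*1)) = I*√526 + (-2 - 321/(-19 - 24)) = I*√526 + (-2 - 321/(-43)) = I*√526 + (-2 - 321*(-1/43)) = I*√526 + (-2 + 321/43) = I*√526 + 235/43 = 235/43 + I*√526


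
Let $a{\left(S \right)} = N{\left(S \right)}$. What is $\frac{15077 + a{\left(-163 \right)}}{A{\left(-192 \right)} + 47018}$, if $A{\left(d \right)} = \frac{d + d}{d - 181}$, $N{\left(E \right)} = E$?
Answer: $\frac{2781461}{8769049} \approx 0.31719$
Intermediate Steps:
$a{\left(S \right)} = S$
$A{\left(d \right)} = \frac{2 d}{-181 + d}$
$\frac{15077 + a{\left(-163 \right)}}{A{\left(-192 \right)} + 47018} = \frac{15077 - 163}{2 \left(-192\right) \frac{1}{-181 - 192} + 47018} = \frac{14914}{2 \left(-192\right) \frac{1}{-373} + 47018} = \frac{14914}{2 \left(-192\right) \left(- \frac{1}{373}\right) + 47018} = \frac{14914}{\frac{384}{373} + 47018} = \frac{14914}{\frac{17538098}{373}} = 14914 \cdot \frac{373}{17538098} = \frac{2781461}{8769049}$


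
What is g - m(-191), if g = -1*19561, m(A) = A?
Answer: -19370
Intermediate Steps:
g = -19561
g - m(-191) = -19561 - 1*(-191) = -19561 + 191 = -19370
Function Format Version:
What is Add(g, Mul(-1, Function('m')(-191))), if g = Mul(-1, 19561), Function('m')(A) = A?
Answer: -19370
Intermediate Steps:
g = -19561
Add(g, Mul(-1, Function('m')(-191))) = Add(-19561, Mul(-1, -191)) = Add(-19561, 191) = -19370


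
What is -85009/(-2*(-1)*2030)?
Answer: -85009/4060 ≈ -20.938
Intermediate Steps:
-85009/(-2*(-1)*2030) = -85009/(2*2030) = -85009/4060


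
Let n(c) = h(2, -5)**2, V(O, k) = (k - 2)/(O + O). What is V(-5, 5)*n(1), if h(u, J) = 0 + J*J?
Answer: -375/2 ≈ -187.50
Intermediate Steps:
h(u, J) = J**2 (h(u, J) = 0 + J**2 = J**2)
V(O, k) = (-2 + k)/(2*O) (V(O, k) = (-2 + k)/((2*O)) = (-2 + k)*(1/(2*O)) = (-2 + k)/(2*O))
n(c) = 625 (n(c) = ((-5)**2)**2 = 25**2 = 625)
V(-5, 5)*n(1) = ((1/2)*(-2 + 5)/(-5))*625 = ((1/2)*(-1/5)*3)*625 = -3/10*625 = -375/2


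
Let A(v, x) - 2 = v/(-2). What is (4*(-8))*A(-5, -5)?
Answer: -144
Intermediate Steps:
A(v, x) = 2 - v/2 (A(v, x) = 2 + v/(-2) = 2 + v*(-½) = 2 - v/2)
(4*(-8))*A(-5, -5) = (4*(-8))*(2 - ½*(-5)) = -32*(2 + 5/2) = -32*9/2 = -144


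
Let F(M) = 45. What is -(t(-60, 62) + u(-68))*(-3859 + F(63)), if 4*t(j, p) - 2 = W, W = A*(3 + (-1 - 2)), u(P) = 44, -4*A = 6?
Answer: 169723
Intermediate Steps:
A = -3/2 (A = -1/4*6 = -3/2 ≈ -1.5000)
W = 0 (W = -3*(3 + (-1 - 2))/2 = -3*(3 - 3)/2 = -3/2*0 = 0)
t(j, p) = 1/2 (t(j, p) = 1/2 + (1/4)*0 = 1/2 + 0 = 1/2)
-(t(-60, 62) + u(-68))*(-3859 + F(63)) = -(1/2 + 44)*(-3859 + 45) = -89*(-3814)/2 = -1*(-169723) = 169723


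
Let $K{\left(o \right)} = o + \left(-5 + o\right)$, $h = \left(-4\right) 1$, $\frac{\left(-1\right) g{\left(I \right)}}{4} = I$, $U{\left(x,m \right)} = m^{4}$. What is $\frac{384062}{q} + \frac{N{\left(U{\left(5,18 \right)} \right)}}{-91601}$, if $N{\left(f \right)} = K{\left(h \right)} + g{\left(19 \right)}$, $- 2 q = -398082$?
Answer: $\frac{35198177911}{18232354641} \approx 1.9305$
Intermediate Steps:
$q = 199041$ ($q = \left(- \frac{1}{2}\right) \left(-398082\right) = 199041$)
$g{\left(I \right)} = - 4 I$
$h = -4$
$K{\left(o \right)} = -5 + 2 o$
$N{\left(f \right)} = -89$ ($N{\left(f \right)} = \left(-5 + 2 \left(-4\right)\right) - 76 = \left(-5 - 8\right) - 76 = -13 - 76 = -89$)
$\frac{384062}{q} + \frac{N{\left(U{\left(5,18 \right)} \right)}}{-91601} = \frac{384062}{199041} - \frac{89}{-91601} = 384062 \cdot \frac{1}{199041} - - \frac{89}{91601} = \frac{384062}{199041} + \frac{89}{91601} = \frac{35198177911}{18232354641}$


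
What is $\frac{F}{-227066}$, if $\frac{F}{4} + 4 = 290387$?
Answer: $- \frac{580766}{113533} \approx -5.1154$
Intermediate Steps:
$F = 1161532$ ($F = -16 + 4 \cdot 290387 = -16 + 1161548 = 1161532$)
$\frac{F}{-227066} = \frac{1161532}{-227066} = 1161532 \left(- \frac{1}{227066}\right) = - \frac{580766}{113533}$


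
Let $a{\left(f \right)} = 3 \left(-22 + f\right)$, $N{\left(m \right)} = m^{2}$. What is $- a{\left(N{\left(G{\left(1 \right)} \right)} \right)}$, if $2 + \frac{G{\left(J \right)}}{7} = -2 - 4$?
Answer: $-9342$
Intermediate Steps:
$G{\left(J \right)} = -56$ ($G{\left(J \right)} = -14 + 7 \left(-2 - 4\right) = -14 + 7 \left(-6\right) = -14 - 42 = -56$)
$a{\left(f \right)} = -66 + 3 f$
$- a{\left(N{\left(G{\left(1 \right)} \right)} \right)} = - (-66 + 3 \left(-56\right)^{2}) = - (-66 + 3 \cdot 3136) = - (-66 + 9408) = \left(-1\right) 9342 = -9342$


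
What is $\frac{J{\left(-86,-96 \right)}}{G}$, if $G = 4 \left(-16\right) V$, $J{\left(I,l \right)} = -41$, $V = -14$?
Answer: $- \frac{41}{896} \approx -0.045759$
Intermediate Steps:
$G = 896$ ($G = 4 \left(-16\right) \left(-14\right) = \left(-64\right) \left(-14\right) = 896$)
$\frac{J{\left(-86,-96 \right)}}{G} = - \frac{41}{896}$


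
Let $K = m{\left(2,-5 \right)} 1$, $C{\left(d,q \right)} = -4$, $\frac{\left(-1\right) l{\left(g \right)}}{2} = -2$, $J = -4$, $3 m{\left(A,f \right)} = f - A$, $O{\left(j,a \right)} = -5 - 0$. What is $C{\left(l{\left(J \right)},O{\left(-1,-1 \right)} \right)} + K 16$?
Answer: $- \frac{124}{3} \approx -41.333$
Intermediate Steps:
$O{\left(j,a \right)} = -5$ ($O{\left(j,a \right)} = -5 + 0 = -5$)
$m{\left(A,f \right)} = - \frac{A}{3} + \frac{f}{3}$ ($m{\left(A,f \right)} = \frac{f - A}{3} = - \frac{A}{3} + \frac{f}{3}$)
$l{\left(g \right)} = 4$ ($l{\left(g \right)} = \left(-2\right) \left(-2\right) = 4$)
$K = - \frac{7}{3}$ ($K = \left(\left(- \frac{1}{3}\right) 2 + \frac{1}{3} \left(-5\right)\right) 1 = \left(- \frac{2}{3} - \frac{5}{3}\right) 1 = \left(- \frac{7}{3}\right) 1 = - \frac{7}{3} \approx -2.3333$)
$C{\left(l{\left(J \right)},O{\left(-1,-1 \right)} \right)} + K 16 = -4 - \frac{112}{3} = - \frac{124}{3}$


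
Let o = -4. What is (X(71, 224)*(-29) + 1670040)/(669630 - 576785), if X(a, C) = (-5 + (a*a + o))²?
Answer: -732639656/92845 ≈ -7891.0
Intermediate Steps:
X(a, C) = (-9 + a²)² (X(a, C) = (-5 + (a*a - 4))² = (-5 + (a² - 4))² = (-5 + (-4 + a²))² = (-9 + a²)²)
(X(71, 224)*(-29) + 1670040)/(669630 - 576785) = ((-9 + 71²)²*(-29) + 1670040)/(669630 - 576785) = ((-9 + 5041)²*(-29) + 1670040)/92845 = (5032²*(-29) + 1670040)*(1/92845) = (25321024*(-29) + 1670040)*(1/92845) = (-734309696 + 1670040)*(1/92845) = -732639656*1/92845 = -732639656/92845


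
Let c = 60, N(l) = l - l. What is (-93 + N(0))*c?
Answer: -5580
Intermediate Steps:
N(l) = 0
(-93 + N(0))*c = (-93 + 0)*60 = -93*60 = -5580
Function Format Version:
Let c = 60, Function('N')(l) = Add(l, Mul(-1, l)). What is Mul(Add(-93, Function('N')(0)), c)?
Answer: -5580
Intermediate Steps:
Function('N')(l) = 0
Mul(Add(-93, Function('N')(0)), c) = Mul(Add(-93, 0), 60) = Mul(-93, 60) = -5580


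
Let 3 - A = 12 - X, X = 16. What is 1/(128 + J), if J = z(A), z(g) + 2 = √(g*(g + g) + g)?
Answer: 6/751 - √105/15771 ≈ 0.0073396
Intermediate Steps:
A = 7 (A = 3 - (12 - 1*16) = 3 - (12 - 16) = 3 - 1*(-4) = 3 + 4 = 7)
z(g) = -2 + √(g + 2*g²) (z(g) = -2 + √(g*(g + g) + g) = -2 + √(g*(2*g) + g) = -2 + √(2*g² + g) = -2 + √(g + 2*g²))
J = -2 + √105 (J = -2 + √(7*(1 + 2*7)) = -2 + √(7*(1 + 14)) = -2 + √(7*15) = -2 + √105 ≈ 8.2469)
1/(128 + J) = 1/(128 + (-2 + √105)) = 1/(126 + √105)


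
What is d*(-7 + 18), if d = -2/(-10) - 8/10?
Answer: -33/5 ≈ -6.6000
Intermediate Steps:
d = -3/5 (d = -2*(-1/10) - 8*1/10 = 1/5 - 4/5 = -3/5 ≈ -0.60000)
d*(-7 + 18) = -3*(-7 + 18)/5 = -3/5*11 = -33/5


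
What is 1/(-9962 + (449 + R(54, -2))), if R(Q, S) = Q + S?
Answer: -1/9461 ≈ -0.00010570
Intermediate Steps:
1/(-9962 + (449 + R(54, -2))) = 1/(-9962 + (449 + (54 - 2))) = 1/(-9962 + (449 + 52)) = 1/(-9962 + 501) = 1/(-9461) = -1/9461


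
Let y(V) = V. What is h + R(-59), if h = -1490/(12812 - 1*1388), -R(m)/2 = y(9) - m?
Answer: -777577/5712 ≈ -136.13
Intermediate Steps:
R(m) = -18 + 2*m (R(m) = -2*(9 - m) = -18 + 2*m)
h = -745/5712 (h = -1490/(12812 - 1388) = -1490/11424 = -1490*1/11424 = -745/5712 ≈ -0.13043)
h + R(-59) = -745/5712 + (-18 + 2*(-59)) = -745/5712 + (-18 - 118) = -745/5712 - 136 = -777577/5712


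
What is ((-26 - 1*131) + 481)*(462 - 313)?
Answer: 48276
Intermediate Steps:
((-26 - 1*131) + 481)*(462 - 313) = ((-26 - 131) + 481)*149 = (-157 + 481)*149 = 324*149 = 48276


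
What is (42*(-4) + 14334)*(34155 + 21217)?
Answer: 784399752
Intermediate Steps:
(42*(-4) + 14334)*(34155 + 21217) = (-168 + 14334)*55372 = 14166*55372 = 784399752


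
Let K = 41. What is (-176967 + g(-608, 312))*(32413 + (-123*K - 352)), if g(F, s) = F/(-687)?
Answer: -1094910943326/229 ≈ -4.7813e+9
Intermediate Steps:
g(F, s) = -F/687 (g(F, s) = F*(-1/687) = -F/687)
(-176967 + g(-608, 312))*(32413 + (-123*K - 352)) = (-176967 - 1/687*(-608))*(32413 + (-123*41 - 352)) = (-176967 + 608/687)*(32413 + (-5043 - 352)) = -121575721*(32413 - 5395)/687 = -121575721/687*27018 = -1094910943326/229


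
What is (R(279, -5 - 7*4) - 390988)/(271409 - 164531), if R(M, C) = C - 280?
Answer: -391301/106878 ≈ -3.6612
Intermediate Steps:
R(M, C) = -280 + C
(R(279, -5 - 7*4) - 390988)/(271409 - 164531) = ((-280 + (-5 - 7*4)) - 390988)/(271409 - 164531) = ((-280 + (-5 - 28)) - 390988)/106878 = ((-280 - 33) - 390988)*(1/106878) = (-313 - 390988)*(1/106878) = -391301*1/106878 = -391301/106878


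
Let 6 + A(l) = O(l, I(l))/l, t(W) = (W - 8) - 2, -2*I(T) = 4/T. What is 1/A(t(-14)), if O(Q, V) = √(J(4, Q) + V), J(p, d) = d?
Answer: -41472/249119 + 48*I*√861/249119 ≈ -0.16647 + 0.0056537*I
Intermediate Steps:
I(T) = -2/T
t(W) = -10 + W (t(W) = (-8 + W) - 2 = -10 + W)
O(Q, V) = √(Q + V)
A(l) = -6 + √(l - 2/l)/l
1/A(t(-14)) = 1/(-6 + √((-10 - 14) - 2/(-10 - 14))/(-10 - 14)) = 1/(-6 + √(-24 - 2/(-24))/(-24)) = 1/(-6 - √(-24 - 2*(-1/24))/24) = 1/(-6 - √(-24 + 1/12)/24) = 1/(-6 - I*√861/144)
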